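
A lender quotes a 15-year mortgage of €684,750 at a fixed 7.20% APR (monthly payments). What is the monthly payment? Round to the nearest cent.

€6,231.55

Monthly rate = 7.2%/12 = 0.0060000; payment = 684,750 × 0.0060000 / (1 − (1+0.0060000)^−180) = €6,231.55.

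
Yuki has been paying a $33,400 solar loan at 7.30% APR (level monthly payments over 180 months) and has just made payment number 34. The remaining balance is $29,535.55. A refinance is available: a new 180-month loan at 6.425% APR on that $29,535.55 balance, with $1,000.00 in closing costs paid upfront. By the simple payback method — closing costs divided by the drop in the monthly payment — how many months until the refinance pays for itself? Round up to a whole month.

Current payment = 33,400 × 7.3%/12 / (1 − (1+0.0060833)^−180) = $305.84.
Refinanced payment = 29,535.55 × 0.0053542 / (1 − (1+0.0053542)^−180) = $256.07.
Monthly savings = $305.84 − $256.07 = $49.77.
Break-even = $1,000.00 / $49.77 = 20.09 → 21 months.

21 months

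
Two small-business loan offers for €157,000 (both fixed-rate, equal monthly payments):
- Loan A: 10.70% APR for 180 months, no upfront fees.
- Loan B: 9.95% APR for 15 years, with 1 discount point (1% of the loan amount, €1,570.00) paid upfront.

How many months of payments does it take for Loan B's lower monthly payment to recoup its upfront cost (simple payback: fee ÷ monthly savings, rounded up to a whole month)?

22 months

Loan A: at 10.70% the monthly rate is 0.0089167, so the payment is 157,000 × 0.0089167 / (1 − 1.0089167^−180) = €1,754.99.
Loan B: at 9.95% the monthly rate is 0.0082917, so the payment is 157,000 × 0.0082917 / (1 − 1.0082917^−180) = €1,682.33.
Monthly savings = €1,754.99 − €1,682.33 = €72.66.
Break-even = €1,570.00 / €72.66 = 21.61 → 22 months.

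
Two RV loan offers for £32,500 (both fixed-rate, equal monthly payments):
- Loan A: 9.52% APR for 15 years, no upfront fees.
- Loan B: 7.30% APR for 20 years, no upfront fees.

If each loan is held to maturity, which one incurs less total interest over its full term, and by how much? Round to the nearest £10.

Loan A: at 9.52% the monthly rate is 0.0079333, so the payment is 32,500 × 0.0079333 / (1 − 1.0079333^−180) = £339.77.
Total interest on Loan A = 180 × £339.77 − £32,500 = £28,658.60.
Loan B: monthly rate = 7.3%/12 = 0.0060833; payment = 32,500 × 0.0060833 / (1 − (1+0.0060833)^−240) = £257.86.
Total interest on Loan B = 240 × £257.86 − £32,500 = £29,386.40.
Loan A is lower by £727.80.

Loan A by £730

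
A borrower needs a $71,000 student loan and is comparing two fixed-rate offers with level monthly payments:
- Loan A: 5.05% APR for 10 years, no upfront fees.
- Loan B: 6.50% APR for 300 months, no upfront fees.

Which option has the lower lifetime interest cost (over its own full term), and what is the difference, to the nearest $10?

Loan A: at 5.05% the monthly rate is 0.0042083, so the payment is 71,000 × 0.0042083 / (1 − 1.0042083^−120) = $754.80.
Total interest on Loan A = 120 × $754.80 − $71,000 = $19,576.00.
Loan B: monthly rate = 6.5%/12 = 0.0054167; payment = 71,000 × 0.0054167 / (1 − (1+0.0054167)^−300) = $479.40.
Total interest on Loan B = 300 × $479.40 − $71,000 = $72,820.00.
Loan A is lower by $53,244.00.

Loan A by $53,240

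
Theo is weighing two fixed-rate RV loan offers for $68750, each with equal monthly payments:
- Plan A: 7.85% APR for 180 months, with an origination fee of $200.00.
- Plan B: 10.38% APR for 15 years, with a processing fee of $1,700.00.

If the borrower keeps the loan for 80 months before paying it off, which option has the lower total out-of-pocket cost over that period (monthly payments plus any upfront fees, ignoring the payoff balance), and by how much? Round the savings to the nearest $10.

Plan A by $9,800

Plan A: monthly rate = 7.85%/12 = 0.0065417; payment = 68,750 × 0.0065417 / (1 − (1+0.0065417)^−180) = $651.07.
Plan B: monthly rate = 10.38%/12 = 0.0086500; payment = 68,750 × 0.0086500 / (1 − (1+0.0086500)^−180) = $754.86.
Over 80 months: Plan A costs 80 × $651.07 + $200.00 = $52,285.60; Plan B costs 80 × $754.86 + $1,700.00 = $62,088.80.
Plan A is cheaper by $62,088.80 − $52,285.60 = $9,803.20.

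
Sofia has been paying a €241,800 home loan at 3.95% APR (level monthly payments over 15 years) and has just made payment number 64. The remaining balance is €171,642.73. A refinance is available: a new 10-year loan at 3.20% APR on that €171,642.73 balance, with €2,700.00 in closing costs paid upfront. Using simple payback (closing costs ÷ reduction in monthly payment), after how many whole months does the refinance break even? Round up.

25 months

Current payment = 241,800 × 3.95%/12 / (1 − (1+0.0032917)^−180) = €1,782.51.
Refinanced payment = 171,642.73 × 0.0026667 / (1 − (1+0.0026667)^−120) = €1,673.29.
Monthly savings = €1,782.51 − €1,673.29 = €109.22.
Break-even = €2,700.00 / €109.22 = 24.72 → 25 months.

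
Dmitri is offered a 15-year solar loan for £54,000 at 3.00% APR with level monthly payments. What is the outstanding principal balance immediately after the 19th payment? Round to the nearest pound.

With monthly rate i = 3%/12 = 0.0025000, the balance after k of n payments is P · [(1+i)^n − (1+i)^k] / [(1+i)^n − 1].
(1+0.0025000)^180 = 1.56743172 and (1+0.0025000)^19 = 1.04858404, so the balance is 54,000 × (1.56743172 − 1.04858404) / (1.56743172 − 1) = £49,376.47.

£49,376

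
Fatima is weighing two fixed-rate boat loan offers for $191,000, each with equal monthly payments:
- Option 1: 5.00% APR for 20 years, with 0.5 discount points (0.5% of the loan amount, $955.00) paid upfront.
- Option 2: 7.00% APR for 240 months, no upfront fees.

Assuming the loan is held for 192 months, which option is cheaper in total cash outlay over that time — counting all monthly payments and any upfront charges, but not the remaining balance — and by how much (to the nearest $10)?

Option 1: monthly rate = 5%/12 = 0.0041667; payment = 191,000 × 0.0041667 / (1 − (1+0.0041667)^−240) = $1,260.52.
Option 2: at 7.00% the monthly rate is 0.0058333, so the payment is 191,000 × 0.0058333 / (1 − 1.0058333^−240) = $1,480.82.
Over 192 months: Option 1 costs 192 × $1,260.52 + $955.00 = $242,974.84; Option 2 costs 192 × $1,480.82 = $284,317.44.
Option 1 is cheaper by $284,317.44 − $242,974.84 = $41,342.60.

Option 1 by $41,340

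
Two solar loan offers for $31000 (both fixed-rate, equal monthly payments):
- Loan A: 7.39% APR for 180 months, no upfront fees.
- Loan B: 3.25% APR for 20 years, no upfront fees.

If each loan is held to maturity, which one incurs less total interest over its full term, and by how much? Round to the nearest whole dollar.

Loan A: monthly rate = 7.39%/12 = 0.0061583; payment = 31,000 × 0.0061583 / (1 − (1+0.0061583)^−180) = $285.44.
Total interest on Loan A = 180 × $285.44 − $31,000 = $20,379.20.
Loan B: at 3.25% the monthly rate is 0.0027083, so the payment is 31,000 × 0.0027083 / (1 − 1.0027083^−240) = $175.83.
Total interest on Loan B = 240 × $175.83 − $31,000 = $11,199.20.
Loan B is lower by $9,180.00.

Loan B by $9,180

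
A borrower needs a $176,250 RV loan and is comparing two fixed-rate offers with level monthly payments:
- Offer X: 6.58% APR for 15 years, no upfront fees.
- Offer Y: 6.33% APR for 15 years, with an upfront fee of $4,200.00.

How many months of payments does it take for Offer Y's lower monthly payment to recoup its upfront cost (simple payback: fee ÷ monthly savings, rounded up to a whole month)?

Offer X: at 6.58% the monthly rate is 0.0054833, so the payment is 176,250 × 0.0054833 / (1 − 1.0054833^−180) = $1,543.09.
Offer Y: at 6.33% the monthly rate is 0.0052750, so the payment is 176,250 × 0.0052750 / (1 − 1.0052750^−180) = $1,518.90.
Monthly savings = $1,543.09 − $1,518.90 = $24.19.
Break-even = $4,200.00 / $24.19 = 173.63 → 174 months.

174 months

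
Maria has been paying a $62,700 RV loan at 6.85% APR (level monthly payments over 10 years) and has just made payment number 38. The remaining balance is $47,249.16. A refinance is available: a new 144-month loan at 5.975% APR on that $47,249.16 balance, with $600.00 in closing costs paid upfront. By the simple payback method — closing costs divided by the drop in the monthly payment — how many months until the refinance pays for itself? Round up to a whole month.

Current payment = 62,700 × 6.85%/12 / (1 − (1+0.0057083)^−120) = $723.16.
Refinanced payment = 47,249.16 × 0.0049792 / (1 − (1+0.0049792)^−144) = $460.47.
Monthly savings = $723.16 − $460.47 = $262.69.
Break-even = $600.00 / $262.69 = 2.28 → 3 months.

3 months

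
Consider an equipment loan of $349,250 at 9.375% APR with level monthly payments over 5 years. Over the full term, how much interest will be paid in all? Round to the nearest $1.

Monthly rate = 9.375%/12 = 0.0078125; payment = 349,250 × 0.0078125 / (1 − (1+0.0078125)^−60) = $7,313.58.
Total paid = 60 × $7,313.58 = $438,814.80; interest = $438,814.80 − $349,250 = $89,564.80.

$89,565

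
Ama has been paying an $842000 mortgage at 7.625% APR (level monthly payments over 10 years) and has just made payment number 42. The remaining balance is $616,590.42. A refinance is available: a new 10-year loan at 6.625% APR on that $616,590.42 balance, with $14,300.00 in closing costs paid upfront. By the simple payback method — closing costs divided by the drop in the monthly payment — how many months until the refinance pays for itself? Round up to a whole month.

Current payment = 842,000 × 7.625%/12 / (1 − (1+0.0063542)^−120) = $10,049.71.
Refinanced payment = 616,590.42 × 0.0055208 / (1 − (1+0.0055208)^−120) = $7,040.54.
Monthly savings = $10,049.71 − $7,040.54 = $3,009.17.
Break-even = $14,300.00 / $3,009.17 = 4.75 → 5 months.

5 months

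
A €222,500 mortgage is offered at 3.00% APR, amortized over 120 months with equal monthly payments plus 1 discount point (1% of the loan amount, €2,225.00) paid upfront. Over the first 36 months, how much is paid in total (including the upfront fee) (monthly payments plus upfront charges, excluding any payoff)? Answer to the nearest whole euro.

€79,570

At 3.00% the monthly rate is 0.0025000, so the payment is 222,500 × 0.0025000 / (1 − 1.0025000^−120) = €2,148.48.
Total outlay = 36 × €2,148.48 + €2,225.00 = €79,570.28.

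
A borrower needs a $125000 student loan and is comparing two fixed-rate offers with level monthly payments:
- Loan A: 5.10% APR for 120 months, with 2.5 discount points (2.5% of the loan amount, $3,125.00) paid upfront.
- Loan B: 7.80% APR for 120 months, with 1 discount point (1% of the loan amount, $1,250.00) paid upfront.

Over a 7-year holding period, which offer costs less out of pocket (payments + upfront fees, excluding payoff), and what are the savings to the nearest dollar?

Loan A: at 5.10% the monthly rate is 0.0042500, so the payment is 125,000 × 0.0042500 / (1 − 1.0042500^−120) = $1,331.94.
Loan B: at 7.80% the monthly rate is 0.0065000, so the payment is 125,000 × 0.0065000 / (1 − 1.0065000^−120) = $1,503.42.
Over 84 months: Loan A costs 84 × $1,331.94 + $3,125.00 = $115,007.96; Loan B costs 84 × $1,503.42 + $1,250.00 = $127,537.28.
Loan A is cheaper by $127,537.28 − $115,007.96 = $12,529.32.

Loan A by $12,529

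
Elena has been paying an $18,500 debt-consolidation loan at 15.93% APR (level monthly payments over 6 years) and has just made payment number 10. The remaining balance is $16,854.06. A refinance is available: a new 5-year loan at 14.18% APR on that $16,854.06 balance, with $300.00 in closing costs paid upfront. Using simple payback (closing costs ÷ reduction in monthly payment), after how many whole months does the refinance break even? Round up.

Current payment = 18,500 × 15.93%/12 / (1 − (1+0.0132750)^−72) = $400.59.
Refinanced payment = 16,854.06 × 0.0118167 / (1 − (1+0.0118167)^−60) = $393.74.
Monthly savings = $400.59 − $393.74 = $6.85.
Break-even = $300.00 / $6.85 = 43.80 → 44 months.

44 months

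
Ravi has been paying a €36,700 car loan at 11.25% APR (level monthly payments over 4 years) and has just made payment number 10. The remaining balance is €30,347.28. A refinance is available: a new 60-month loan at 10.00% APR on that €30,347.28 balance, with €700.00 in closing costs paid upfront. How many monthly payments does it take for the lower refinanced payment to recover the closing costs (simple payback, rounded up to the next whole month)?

3 months

Current payment = 36,700 × 11.25%/12 / (1 − (1+0.0093750)^−48) = €952.99.
Refinanced payment = 30,347.28 × 0.0083333 / (1 − (1+0.0083333)^−60) = €644.79.
Monthly savings = €952.99 − €644.79 = €308.20.
Break-even = €700.00 / €308.20 = 2.27 → 3 months.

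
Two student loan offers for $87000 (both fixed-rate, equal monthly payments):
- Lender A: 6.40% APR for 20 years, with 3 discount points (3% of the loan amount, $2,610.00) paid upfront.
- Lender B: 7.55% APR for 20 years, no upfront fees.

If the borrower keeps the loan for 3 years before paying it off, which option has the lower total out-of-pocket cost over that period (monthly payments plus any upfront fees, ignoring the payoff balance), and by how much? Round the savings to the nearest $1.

Lender A: at 6.40% the monthly rate is 0.0053333, so the payment is 87,000 × 0.0053333 / (1 − 1.0053333^−240) = $643.54.
Lender B: at 7.55% the monthly rate is 0.0062917, so the payment is 87,000 × 0.0062917 / (1 − 1.0062917^−240) = $703.53.
Over 36 months: Lender A costs 36 × $643.54 + $2,610.00 = $25,777.44; Lender B costs 36 × $703.53 = $25,327.08.
Lender B is cheaper by $25,777.44 − $25,327.08 = $450.36.

Lender B by $450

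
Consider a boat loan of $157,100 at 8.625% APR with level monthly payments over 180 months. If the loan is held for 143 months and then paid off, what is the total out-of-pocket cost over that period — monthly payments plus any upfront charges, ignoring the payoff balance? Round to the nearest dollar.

Monthly rate = 8.625%/12 = 0.0071875; payment = 157,100 × 0.0071875 / (1 − (1+0.0071875)^−180) = $1,558.56.
Total outlay = 143 × $1,558.56 = $222,874.08.

$222,874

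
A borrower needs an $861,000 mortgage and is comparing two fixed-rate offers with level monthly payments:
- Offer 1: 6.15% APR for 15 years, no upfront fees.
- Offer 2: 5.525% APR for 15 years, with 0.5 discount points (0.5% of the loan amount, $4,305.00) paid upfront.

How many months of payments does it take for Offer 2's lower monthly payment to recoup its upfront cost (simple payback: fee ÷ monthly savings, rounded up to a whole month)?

Offer 1: monthly rate = 6.15%/12 = 0.0051250; payment = 861,000 × 0.0051250 / (1 − (1+0.0051250)^−180) = $7,335.57.
Offer 2: monthly rate = 5.525%/12 = 0.0046042; payment = 861,000 × 0.0046042 / (1 − (1+0.0046042)^−180) = $7,046.52.
Monthly savings = $7,335.57 − $7,046.52 = $289.05.
Break-even = $4,305.00 / $289.05 = 14.89 → 15 months.

15 months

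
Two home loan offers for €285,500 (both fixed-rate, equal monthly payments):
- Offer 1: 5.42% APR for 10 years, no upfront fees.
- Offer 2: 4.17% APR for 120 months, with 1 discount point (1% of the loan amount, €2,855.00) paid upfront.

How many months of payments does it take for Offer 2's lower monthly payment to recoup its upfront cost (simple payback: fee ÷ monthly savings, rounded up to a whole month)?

17 months

Offer 1: monthly rate = 5.42%/12 = 0.0045167; payment = 285,500 × 0.0045167 / (1 − (1+0.0045167)^−120) = €3,087.12.
Offer 2: at 4.17% the monthly rate is 0.0034750, so the payment is 285,500 × 0.0034750 / (1 − 1.0034750^−120) = €2,913.67.
Monthly savings = €3,087.12 − €2,913.67 = €173.45.
Break-even = €2,855.00 / €173.45 = 16.46 → 17 months.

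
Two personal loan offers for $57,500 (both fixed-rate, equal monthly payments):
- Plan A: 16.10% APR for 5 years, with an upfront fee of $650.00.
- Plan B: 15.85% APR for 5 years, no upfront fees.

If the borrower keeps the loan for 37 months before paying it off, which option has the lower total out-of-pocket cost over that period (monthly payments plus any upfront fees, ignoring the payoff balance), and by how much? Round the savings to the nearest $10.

Plan A: monthly rate = 16.1%/12 = 0.0134167; payment = 57,500 × 0.0134167 / (1 − (1+0.0134167)^−60) = $1,401.35.
Plan B: monthly rate = 15.85%/12 = 0.0132083; payment = 57,500 × 0.0132083 / (1 − (1+0.0132083)^−60) = $1,393.71.
Over 37 months: Plan A costs 37 × $1,401.35 + $650.00 = $52,499.95; Plan B costs 37 × $1,393.71 = $51,567.27.
Plan B is cheaper by $52,499.95 − $51,567.27 = $932.68.

Plan B by $930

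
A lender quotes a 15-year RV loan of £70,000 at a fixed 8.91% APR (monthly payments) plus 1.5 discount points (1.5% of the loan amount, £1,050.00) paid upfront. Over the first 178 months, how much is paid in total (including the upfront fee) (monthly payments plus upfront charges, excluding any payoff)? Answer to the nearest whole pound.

Monthly rate = 8.91%/12 = 0.0074250; payment = 70,000 × 0.0074250 / (1 − (1+0.0074250)^−180) = £706.24.
Total outlay = 178 × £706.24 + £1,050.00 = £126,760.72.

£126,761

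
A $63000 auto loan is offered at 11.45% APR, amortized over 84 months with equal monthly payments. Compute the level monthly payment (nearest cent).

$1,093.68

At 11.45% the monthly rate is 0.0095417, so the payment is 63,000 × 0.0095417 / (1 − 1.0095417^−84) = $1,093.68.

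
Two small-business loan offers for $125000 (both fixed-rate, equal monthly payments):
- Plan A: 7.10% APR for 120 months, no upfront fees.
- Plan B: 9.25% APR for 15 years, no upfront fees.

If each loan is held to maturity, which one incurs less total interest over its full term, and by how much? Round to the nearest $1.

Plan A by $56,631

Plan A: monthly rate = 7.1%/12 = 0.0059167; payment = 125,000 × 0.0059167 / (1 − (1+0.0059167)^−120) = $1,457.81.
Total interest on Plan A = 120 × $1,457.81 − $125,000 = $49,937.20.
Plan B: monthly rate = 9.25%/12 = 0.0077083; payment = 125,000 × 0.0077083 / (1 − (1+0.0077083)^−180) = $1,286.49.
Total interest on Plan B = 180 × $1,286.49 − $125,000 = $106,568.20.
Plan A is lower by $56,631.00.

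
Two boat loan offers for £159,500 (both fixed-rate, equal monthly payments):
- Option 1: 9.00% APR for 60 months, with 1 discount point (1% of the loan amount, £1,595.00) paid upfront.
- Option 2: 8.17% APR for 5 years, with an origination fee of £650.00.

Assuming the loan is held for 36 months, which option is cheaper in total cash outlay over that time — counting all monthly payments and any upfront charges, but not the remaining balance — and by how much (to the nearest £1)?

Option 1: monthly rate = 9%/12 = 0.0075000; payment = 159,500 × 0.0075000 / (1 − (1+0.0075000)^−60) = £3,310.96.
Option 2: monthly rate = 8.17%/12 = 0.0068083; payment = 159,500 × 0.0068083 / (1 − (1+0.0068083)^−60) = £3,247.08.
Over 36 months: Option 1 costs 36 × £3,310.96 + £1,595.00 = £120,789.56; Option 2 costs 36 × £3,247.08 + £650.00 = £117,544.88.
Option 2 is cheaper by £120,789.56 − £117,544.88 = £3,244.68.

Option 2 by £3,245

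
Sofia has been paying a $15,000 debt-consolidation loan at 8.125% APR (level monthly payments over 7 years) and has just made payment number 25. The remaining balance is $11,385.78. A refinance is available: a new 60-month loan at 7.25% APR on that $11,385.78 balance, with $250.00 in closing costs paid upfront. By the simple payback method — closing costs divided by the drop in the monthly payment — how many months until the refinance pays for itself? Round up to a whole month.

32 months

Current payment = 15,000 × 8.125%/12 / (1 − (1+0.0067708)^−84) = $234.73.
Refinanced payment = 11,385.78 × 0.0060417 / (1 − (1+0.0060417)^−60) = $226.80.
Monthly savings = $234.73 − $226.80 = $7.93.
Break-even = $250.00 / $7.93 = 31.53 → 32 months.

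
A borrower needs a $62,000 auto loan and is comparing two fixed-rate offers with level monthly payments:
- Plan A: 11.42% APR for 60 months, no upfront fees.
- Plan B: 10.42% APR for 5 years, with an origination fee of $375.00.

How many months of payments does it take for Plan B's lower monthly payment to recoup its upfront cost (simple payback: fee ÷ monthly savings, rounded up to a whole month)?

Plan A: at 11.42% the monthly rate is 0.0095167, so the payment is 62,000 × 0.0095167 / (1 − 1.0095167^−60) = $1,361.05.
Plan B: monthly rate = 10.42%/12 = 0.0086833; payment = 62,000 × 0.0086833 / (1 − (1+0.0086833)^−60) = $1,330.17.
Monthly savings = $1,361.05 − $1,330.17 = $30.88.
Break-even = $375.00 / $30.88 = 12.14 → 13 months.

13 months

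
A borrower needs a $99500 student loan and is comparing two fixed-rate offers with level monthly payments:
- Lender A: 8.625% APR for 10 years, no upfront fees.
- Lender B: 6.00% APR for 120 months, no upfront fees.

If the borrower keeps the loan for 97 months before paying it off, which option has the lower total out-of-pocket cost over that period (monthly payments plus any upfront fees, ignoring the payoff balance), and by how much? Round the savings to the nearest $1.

Lender B by $13,160

Lender A: at 8.625% the monthly rate is 0.0071875, so the payment is 99,500 × 0.0071875 / (1 − 1.0071875^−120) = $1,240.32.
Lender B: at 6.00% the monthly rate is 0.0050000, so the payment is 99,500 × 0.0050000 / (1 − 1.0050000^−120) = $1,104.65.
Over 97 months: Lender A costs 97 × $1,240.32 = $120,311.04; Lender B costs 97 × $1,104.65 = $107,151.05.
Lender B is cheaper by $120,311.04 − $107,151.05 = $13,159.99.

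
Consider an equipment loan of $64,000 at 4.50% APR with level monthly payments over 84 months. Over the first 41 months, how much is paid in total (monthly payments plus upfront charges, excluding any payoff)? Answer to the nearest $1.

$36,474

At 4.50% the monthly rate is 0.0037500, so the payment is 64,000 × 0.0037500 / (1 − 1.0037500^−84) = $889.61.
Total outlay = 41 × $889.61 = $36,474.01.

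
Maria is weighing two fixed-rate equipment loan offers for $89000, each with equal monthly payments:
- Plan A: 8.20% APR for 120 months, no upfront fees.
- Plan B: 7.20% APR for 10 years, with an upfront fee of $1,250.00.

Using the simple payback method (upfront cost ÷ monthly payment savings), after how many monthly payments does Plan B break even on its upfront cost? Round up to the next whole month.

27 months

Plan A: at 8.20% the monthly rate is 0.0068333, so the payment is 89,000 × 0.0068333 / (1 − 1.0068333^−120) = $1,089.24.
Plan B: monthly rate = 7.2%/12 = 0.0060000; payment = 89,000 × 0.0060000 / (1 − (1+0.0060000)^−120) = $1,042.56.
Monthly savings = $1,089.24 − $1,042.56 = $46.68.
Break-even = $1,250.00 / $46.68 = 26.78 → 27 months.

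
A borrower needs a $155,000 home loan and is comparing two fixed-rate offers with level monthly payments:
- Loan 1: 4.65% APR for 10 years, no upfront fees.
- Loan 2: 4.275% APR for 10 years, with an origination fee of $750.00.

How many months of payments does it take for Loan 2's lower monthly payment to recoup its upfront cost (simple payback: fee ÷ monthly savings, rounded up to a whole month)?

Loan 1: at 4.65% the monthly rate is 0.0038750, so the payment is 155,000 × 0.0038750 / (1 − 1.0038750^−120) = $1,617.63.
Loan 2: at 4.275% the monthly rate is 0.0035625, so the payment is 155,000 × 0.0035625 / (1 − 1.0035625^−120) = $1,589.64.
Monthly savings = $1,617.63 − $1,589.64 = $27.99.
Break-even = $750.00 / $27.99 = 26.80 → 27 months.

27 months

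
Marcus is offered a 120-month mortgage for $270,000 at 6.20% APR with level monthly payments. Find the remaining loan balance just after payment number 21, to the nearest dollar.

$233,948

With monthly rate i = 6.2%/12 = 0.0051667, the balance after k of n payments is P · [(1+i)^n − (1+i)^k] / [(1+i)^n − 1].
(1+0.0051667)^120 = 1.85596324 and (1+0.0051667)^21 = 1.11429361, so the balance is 270,000 × (1.85596324 − 1.11429361) / (1.85596324 − 1) = $233,947.90.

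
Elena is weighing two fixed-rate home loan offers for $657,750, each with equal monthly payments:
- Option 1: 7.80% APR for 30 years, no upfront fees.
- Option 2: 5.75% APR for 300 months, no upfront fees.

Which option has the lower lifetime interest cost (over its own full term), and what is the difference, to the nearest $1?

Option 1: monthly rate = 7.8%/12 = 0.0065000; payment = 657,750 × 0.0065000 / (1 − (1+0.0065000)^−360) = $4,734.95.
Total interest on Option 1 = 360 × $4,734.95 − $657,750 = $1,046,832.00.
Option 2: monthly rate = 5.75%/12 = 0.0047917; payment = 657,750 × 0.0047917 / (1 − (1+0.0047917)^−300) = $4,137.95.
Total interest on Option 2 = 300 × $4,137.95 − $657,750 = $583,635.00.
Option 2 is lower by $463,197.00.

Option 2 by $463,197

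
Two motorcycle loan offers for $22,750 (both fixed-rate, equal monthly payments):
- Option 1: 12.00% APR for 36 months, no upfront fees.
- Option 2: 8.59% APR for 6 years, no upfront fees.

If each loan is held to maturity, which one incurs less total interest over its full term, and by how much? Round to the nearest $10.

Option 1 by $1,990

Option 1: monthly rate = 12%/12 = 0.0100000; payment = 22,750 × 0.0100000 / (1 − (1+0.0100000)^−36) = $755.63.
Total interest on Option 1 = 36 × $755.63 − $22,750 = $4,452.68.
Option 2: monthly rate = 8.59%/12 = 0.0071583; payment = 22,750 × 0.0071583 / (1 − (1+0.0071583)^−72) = $405.47.
Total interest on Option 2 = 72 × $405.47 − $22,750 = $6,443.84.
Option 1 is lower by $1,991.16.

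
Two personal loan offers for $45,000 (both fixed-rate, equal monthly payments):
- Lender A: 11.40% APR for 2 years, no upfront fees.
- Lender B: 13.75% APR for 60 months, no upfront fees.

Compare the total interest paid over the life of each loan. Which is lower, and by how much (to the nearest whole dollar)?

Lender A by $11,938

Lender A: at 11.40% the monthly rate is 0.0095000, so the payment is 45,000 × 0.0095000 / (1 − 1.0095000^−24) = $2,105.72.
Total interest on Lender A = 24 × $2,105.72 − $45,000 = $5,537.28.
Lender B: monthly rate = 13.75%/12 = 0.0114583; payment = 45,000 × 0.0114583 / (1 − (1+0.0114583)^−60) = $1,041.25.
Total interest on Lender B = 60 × $1,041.25 − $45,000 = $17,475.00.
Lender A is lower by $11,937.72.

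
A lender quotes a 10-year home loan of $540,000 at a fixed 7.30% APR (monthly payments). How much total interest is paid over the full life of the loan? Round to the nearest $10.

$222,440

Monthly rate = 7.3%/12 = 0.0060833; payment = 540,000 × 0.0060833 / (1 − (1+0.0060833)^−120) = $6,353.67.
Total paid = 120 × $6,353.67 = $762,440.40; interest = $762,440.40 − $540,000 = $222,440.40.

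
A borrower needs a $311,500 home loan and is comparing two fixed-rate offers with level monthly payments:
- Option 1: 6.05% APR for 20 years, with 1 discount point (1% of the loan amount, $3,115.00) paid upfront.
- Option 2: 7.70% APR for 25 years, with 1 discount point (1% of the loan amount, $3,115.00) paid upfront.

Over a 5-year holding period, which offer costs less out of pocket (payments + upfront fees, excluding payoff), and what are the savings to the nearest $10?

Option 1 by $6,120

Option 1: at 6.05% the monthly rate is 0.0050417, so the payment is 311,500 × 0.0050417 / (1 − 1.0050417^−240) = $2,240.68.
Option 2: at 7.70% the monthly rate is 0.0064167, so the payment is 311,500 × 0.0064167 / (1 − 1.0064167^−300) = $2,342.63.
Over 60 months: Option 1 costs 60 × $2,240.68 + $3,115.00 = $137,555.80; Option 2 costs 60 × $2,342.63 + $3,115.00 = $143,672.80.
Option 1 is cheaper by $143,672.80 − $137,555.80 = $6,117.00.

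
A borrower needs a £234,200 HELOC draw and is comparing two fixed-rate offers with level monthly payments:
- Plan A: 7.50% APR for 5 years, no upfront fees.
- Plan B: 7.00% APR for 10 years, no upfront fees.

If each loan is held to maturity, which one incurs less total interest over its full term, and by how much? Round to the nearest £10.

Plan A: monthly rate = 7.5%/12 = 0.0062500; payment = 234,200 × 0.0062500 / (1 − (1+0.0062500)^−60) = £4,692.89.
Total interest on Plan A = 60 × £4,692.89 − £234,200 = £47,373.40.
Plan B: at 7.00% the monthly rate is 0.0058333, so the payment is 234,200 × 0.0058333 / (1 − 1.0058333^−120) = £2,719.26.
Total interest on Plan B = 120 × £2,719.26 − £234,200 = £92,111.20.
Plan A is lower by £44,737.80.

Plan A by £44,740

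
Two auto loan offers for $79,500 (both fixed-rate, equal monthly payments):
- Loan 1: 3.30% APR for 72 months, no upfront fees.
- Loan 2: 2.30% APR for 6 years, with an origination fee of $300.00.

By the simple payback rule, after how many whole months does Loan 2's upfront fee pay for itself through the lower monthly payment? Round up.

9 months

Loan 1: at 3.30% the monthly rate is 0.0027500, so the payment is 79,500 × 0.0027500 / (1 − 1.0027500^−72) = $1,218.60.
Loan 2: monthly rate = 2.3%/12 = 0.0019167; payment = 79,500 × 0.0019167 / (1 − (1+0.0019167)^−72) = $1,183.16.
Monthly savings = $1,218.60 − $1,183.16 = $35.44.
Break-even = $300.00 / $35.44 = 8.47 → 9 months.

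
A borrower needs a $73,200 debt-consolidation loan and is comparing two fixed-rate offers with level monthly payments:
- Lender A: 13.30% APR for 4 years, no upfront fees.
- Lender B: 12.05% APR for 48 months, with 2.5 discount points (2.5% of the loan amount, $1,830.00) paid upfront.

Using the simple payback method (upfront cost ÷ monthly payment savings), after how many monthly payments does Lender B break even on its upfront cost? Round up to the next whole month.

41 months

Lender A: at 13.30% the monthly rate is 0.0110833, so the payment is 73,200 × 0.0110833 / (1 − 1.0110833^−48) = $1,974.69.
Lender B: at 12.05% the monthly rate is 0.0100417, so the payment is 73,200 × 0.0100417 / (1 − 1.0100417^−48) = $1,929.43.
Monthly savings = $1,974.69 − $1,929.43 = $45.26.
Break-even = $1,830.00 / $45.26 = 40.43 → 41 months.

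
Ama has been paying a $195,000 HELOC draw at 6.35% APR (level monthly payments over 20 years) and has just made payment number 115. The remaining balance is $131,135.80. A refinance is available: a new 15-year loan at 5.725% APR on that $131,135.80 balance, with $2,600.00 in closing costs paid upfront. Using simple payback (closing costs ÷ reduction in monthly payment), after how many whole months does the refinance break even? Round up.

Current payment = 195,000 × 6.35%/12 / (1 − (1+0.0052917)^−240) = $1,436.70.
Refinanced payment = 131,135.80 × 0.0047708 / (1 − (1+0.0047708)^−180) = $1,087.21.
Monthly savings = $1,436.70 − $1,087.21 = $349.49.
Break-even = $2,600.00 / $349.49 = 7.44 → 8 months.

8 months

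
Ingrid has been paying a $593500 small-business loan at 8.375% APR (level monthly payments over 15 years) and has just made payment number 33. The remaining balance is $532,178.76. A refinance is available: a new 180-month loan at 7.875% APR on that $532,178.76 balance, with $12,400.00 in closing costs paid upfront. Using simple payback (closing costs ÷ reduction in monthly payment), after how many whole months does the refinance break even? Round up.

17 months

Current payment = 593,500 × 8.375%/12 / (1 − (1+0.0069792)^−180) = $5,801.02.
Refinanced payment = 532,178.76 × 0.0065625 / (1 − (1+0.0065625)^−180) = $5,047.45.
Monthly savings = $5,801.02 − $5,047.45 = $753.57.
Break-even = $12,400.00 / $753.57 = 16.46 → 17 months.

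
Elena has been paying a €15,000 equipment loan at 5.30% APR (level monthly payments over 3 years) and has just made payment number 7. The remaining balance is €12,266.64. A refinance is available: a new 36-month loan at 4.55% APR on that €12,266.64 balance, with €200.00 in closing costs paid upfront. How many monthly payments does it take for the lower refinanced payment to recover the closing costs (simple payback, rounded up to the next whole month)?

Current payment = 15,000 × 5.3%/12 / (1 − (1+0.0044167)^−36) = €451.59.
Refinanced payment = 12,266.64 × 0.0037917 / (1 − (1+0.0037917)^−36) = €365.17.
Monthly savings = €451.59 − €365.17 = €86.42.
Break-even = €200.00 / €86.42 = 2.31 → 3 months.

3 months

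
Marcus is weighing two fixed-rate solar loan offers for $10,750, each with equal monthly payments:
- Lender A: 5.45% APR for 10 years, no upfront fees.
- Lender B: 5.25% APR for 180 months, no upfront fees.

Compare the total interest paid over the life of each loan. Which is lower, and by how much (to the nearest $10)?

Lender A by $1,590

Lender A: monthly rate = 5.45%/12 = 0.0045417; payment = 10,750 × 0.0045417 / (1 − (1+0.0045417)^−120) = $116.40.
Total interest on Lender A = 120 × $116.40 − $10,750 = $3,218.00.
Lender B: at 5.25% the monthly rate is 0.0043750, so the payment is 10,750 × 0.0043750 / (1 − 1.0043750^−180) = $86.42.
Total interest on Lender B = 180 × $86.42 − $10,750 = $4,805.60.
Lender A is lower by $1,587.60.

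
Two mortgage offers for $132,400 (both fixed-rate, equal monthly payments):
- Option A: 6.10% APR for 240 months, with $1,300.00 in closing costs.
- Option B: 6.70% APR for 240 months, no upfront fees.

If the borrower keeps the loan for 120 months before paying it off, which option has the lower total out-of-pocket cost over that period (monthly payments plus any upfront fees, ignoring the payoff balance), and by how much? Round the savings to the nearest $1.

Option A by $4,290

Option A: monthly rate = 6.1%/12 = 0.0050833; payment = 132,400 × 0.0050833 / (1 − (1+0.0050833)^−240) = $956.21.
Option B: monthly rate = 6.7%/12 = 0.0055833; payment = 132,400 × 0.0055833 / (1 − (1+0.0055833)^−240) = $1,002.79.
Over 120 months: Option A costs 120 × $956.21 + $1,300.00 = $116,045.20; Option B costs 120 × $1,002.79 = $120,334.80.
Option A is cheaper by $120,334.80 − $116,045.20 = $4,289.60.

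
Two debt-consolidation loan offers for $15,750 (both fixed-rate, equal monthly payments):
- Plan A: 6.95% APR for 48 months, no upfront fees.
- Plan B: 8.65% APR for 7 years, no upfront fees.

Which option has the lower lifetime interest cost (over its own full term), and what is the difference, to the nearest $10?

Plan A by $2,970

Plan A: monthly rate = 6.95%/12 = 0.0057917; payment = 15,750 × 0.0057917 / (1 − (1+0.0057917)^−48) = $376.79.
Total interest on Plan A = 48 × $376.79 − $15,750 = $2,335.92.
Plan B: monthly rate = 8.65%/12 = 0.0072083; payment = 15,750 × 0.0072083 / (1 − (1+0.0072083)^−84) = $250.61.
Total interest on Plan B = 84 × $250.61 − $15,750 = $5,301.24.
Plan A is lower by $2,965.32.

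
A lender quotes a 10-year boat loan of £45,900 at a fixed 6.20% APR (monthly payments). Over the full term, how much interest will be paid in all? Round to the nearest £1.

£15,805

Monthly rate = 6.2%/12 = 0.0051667; payment = 45,900 × 0.0051667 / (1 − (1+0.0051667)^−120) = £514.21.
Total paid = 120 × £514.21 = £61,705.20; interest = £61,705.20 − £45,900 = £15,805.20.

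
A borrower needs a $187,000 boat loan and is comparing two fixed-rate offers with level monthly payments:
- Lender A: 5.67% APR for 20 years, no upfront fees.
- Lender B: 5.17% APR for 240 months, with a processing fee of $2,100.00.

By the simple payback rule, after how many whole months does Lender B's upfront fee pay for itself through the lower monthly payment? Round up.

40 months

Lender A: monthly rate = 5.67%/12 = 0.0047250; payment = 187,000 × 0.0047250 / (1 − (1+0.0047250)^−240) = $1,304.37.
Lender B: monthly rate = 5.17%/12 = 0.0043083; payment = 187,000 × 0.0043083 / (1 − (1+0.0043083)^−240) = $1,251.75.
Monthly savings = $1,304.37 − $1,251.75 = $52.62.
Break-even = $2,100.00 / $52.62 = 39.91 → 40 months.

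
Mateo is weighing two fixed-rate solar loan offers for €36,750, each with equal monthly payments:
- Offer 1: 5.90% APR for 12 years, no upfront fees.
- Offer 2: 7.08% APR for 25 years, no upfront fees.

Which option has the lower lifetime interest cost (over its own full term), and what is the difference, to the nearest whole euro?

Offer 1: at 5.90% the monthly rate is 0.0049167, so the payment is 36,750 × 0.0049167 / (1 − 1.0049167^−144) = €356.73.
Total interest on Offer 1 = 144 × €356.73 − €36,750 = €14,619.12.
Offer 2: at 7.08% the monthly rate is 0.0059000, so the payment is 36,750 × 0.0059000 / (1 − 1.0059000^−300) = €261.62.
Total interest on Offer 2 = 300 × €261.62 − €36,750 = €41,736.00.
Offer 1 is lower by €27,116.88.

Offer 1 by €27,117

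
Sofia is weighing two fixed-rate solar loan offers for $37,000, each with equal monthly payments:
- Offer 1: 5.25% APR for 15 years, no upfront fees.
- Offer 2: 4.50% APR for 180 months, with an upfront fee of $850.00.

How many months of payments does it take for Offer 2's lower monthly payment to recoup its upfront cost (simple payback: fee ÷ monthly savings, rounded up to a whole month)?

60 months

Offer 1: at 5.25% the monthly rate is 0.0043750, so the payment is 37,000 × 0.0043750 / (1 − 1.0043750^−180) = $297.43.
Offer 2: monthly rate = 4.5%/12 = 0.0037500; payment = 37,000 × 0.0037500 / (1 − (1+0.0037500)^−180) = $283.05.
Monthly savings = $297.43 − $283.05 = $14.38.
Break-even = $850.00 / $14.38 = 59.11 → 60 months.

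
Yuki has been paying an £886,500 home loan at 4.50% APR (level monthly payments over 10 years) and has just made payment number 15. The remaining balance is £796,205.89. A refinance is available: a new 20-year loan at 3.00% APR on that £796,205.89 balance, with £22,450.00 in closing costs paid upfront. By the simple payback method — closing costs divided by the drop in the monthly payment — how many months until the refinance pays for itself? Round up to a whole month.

Current payment = 886,500 × 4.5%/12 / (1 − (1+0.0037500)^−120) = £9,187.54.
Refinanced payment = 796,205.89 × 0.0025000 / (1 − (1+0.0025000)^−240) = £4,415.74.
Monthly savings = £9,187.54 − £4,415.74 = £4,771.80.
Break-even = £22,450.00 / £4,771.80 = 4.70 → 5 months.

5 months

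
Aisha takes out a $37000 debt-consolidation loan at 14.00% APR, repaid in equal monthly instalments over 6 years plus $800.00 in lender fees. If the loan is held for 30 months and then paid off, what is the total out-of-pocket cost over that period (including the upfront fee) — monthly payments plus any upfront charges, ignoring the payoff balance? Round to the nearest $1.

$23,672

Monthly rate = 14%/12 = 0.0116667; payment = 37,000 × 0.0116667 / (1 − (1+0.0116667)^−72) = $762.41.
Total outlay = 30 × $762.41 + $800.00 = $23,672.30.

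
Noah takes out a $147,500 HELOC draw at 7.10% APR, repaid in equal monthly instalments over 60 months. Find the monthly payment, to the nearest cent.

At 7.10% the monthly rate is 0.0059167, so the payment is 147,500 × 0.0059167 / (1 − 1.0059167^−60) = $2,927.64.

$2,927.64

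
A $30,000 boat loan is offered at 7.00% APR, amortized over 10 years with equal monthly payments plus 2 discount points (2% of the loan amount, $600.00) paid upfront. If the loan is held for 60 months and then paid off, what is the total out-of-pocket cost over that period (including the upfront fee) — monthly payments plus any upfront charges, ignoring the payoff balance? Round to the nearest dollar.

At 7.00% the monthly rate is 0.0058333, so the payment is 30,000 × 0.0058333 / (1 − 1.0058333^−120) = $348.33.
Total outlay = 60 × $348.33 + $600.00 = $21,499.80.

$21,500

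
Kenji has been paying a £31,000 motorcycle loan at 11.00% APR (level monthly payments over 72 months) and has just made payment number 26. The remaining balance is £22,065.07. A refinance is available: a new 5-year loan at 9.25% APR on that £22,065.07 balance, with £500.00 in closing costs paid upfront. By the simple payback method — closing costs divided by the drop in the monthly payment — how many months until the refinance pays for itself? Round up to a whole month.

4 months

Current payment = 31,000 × 11%/12 / (1 − (1+0.0091667)^−72) = £590.06.
Refinanced payment = 22,065.07 × 0.0077083 / (1 − (1+0.0077083)^−60) = £460.72.
Monthly savings = £590.06 − £460.72 = £129.34.
Break-even = £500.00 / £129.34 = 3.87 → 4 months.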